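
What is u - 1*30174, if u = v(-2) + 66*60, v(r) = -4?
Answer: -26218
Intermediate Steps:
u = 3956 (u = -4 + 66*60 = -4 + 3960 = 3956)
u - 1*30174 = 3956 - 1*30174 = 3956 - 30174 = -26218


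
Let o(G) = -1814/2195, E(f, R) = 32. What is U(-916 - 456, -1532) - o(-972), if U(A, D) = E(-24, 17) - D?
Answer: 3434794/2195 ≈ 1564.8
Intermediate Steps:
o(G) = -1814/2195 (o(G) = -1814*1/2195 = -1814/2195)
U(A, D) = 32 - D
U(-916 - 456, -1532) - o(-972) = (32 - 1*(-1532)) - 1*(-1814/2195) = (32 + 1532) + 1814/2195 = 1564 + 1814/2195 = 3434794/2195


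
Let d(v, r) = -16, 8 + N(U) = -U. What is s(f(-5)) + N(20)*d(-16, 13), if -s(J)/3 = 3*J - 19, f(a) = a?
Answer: 550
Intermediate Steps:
N(U) = -8 - U
s(J) = 57 - 9*J (s(J) = -3*(3*J - 19) = -3*(-19 + 3*J) = 57 - 9*J)
s(f(-5)) + N(20)*d(-16, 13) = (57 - 9*(-5)) + (-8 - 1*20)*(-16) = (57 + 45) + (-8 - 20)*(-16) = 102 - 28*(-16) = 102 + 448 = 550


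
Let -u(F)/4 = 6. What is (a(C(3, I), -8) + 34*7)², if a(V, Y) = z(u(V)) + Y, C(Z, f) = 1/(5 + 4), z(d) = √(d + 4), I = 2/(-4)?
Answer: 52880 + 920*I*√5 ≈ 52880.0 + 2057.2*I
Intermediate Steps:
u(F) = -24 (u(F) = -4*6 = -24)
I = -½ (I = 2*(-¼) = -½ ≈ -0.50000)
z(d) = √(4 + d)
C(Z, f) = ⅑ (C(Z, f) = 1/9 = ⅑)
a(V, Y) = Y + 2*I*√5 (a(V, Y) = √(4 - 24) + Y = √(-20) + Y = 2*I*√5 + Y = Y + 2*I*√5)
(a(C(3, I), -8) + 34*7)² = ((-8 + 2*I*√5) + 34*7)² = ((-8 + 2*I*√5) + 238)² = (230 + 2*I*√5)²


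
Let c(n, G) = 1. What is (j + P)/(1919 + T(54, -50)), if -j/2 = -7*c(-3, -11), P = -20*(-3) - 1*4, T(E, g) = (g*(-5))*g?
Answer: -70/10581 ≈ -0.0066156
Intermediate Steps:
T(E, g) = -5*g² (T(E, g) = (-5*g)*g = -5*g²)
P = 56 (P = 60 - 4 = 56)
j = 14 (j = -(-14) = -2*(-7) = 14)
(j + P)/(1919 + T(54, -50)) = (14 + 56)/(1919 - 5*(-50)²) = 70/(1919 - 5*2500) = 70/(1919 - 12500) = 70/(-10581) = 70*(-1/10581) = -70/10581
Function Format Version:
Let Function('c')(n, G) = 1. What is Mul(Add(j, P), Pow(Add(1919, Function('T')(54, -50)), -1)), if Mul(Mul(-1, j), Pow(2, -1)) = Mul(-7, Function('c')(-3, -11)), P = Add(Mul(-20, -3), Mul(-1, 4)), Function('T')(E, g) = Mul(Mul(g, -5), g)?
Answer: Rational(-70, 10581) ≈ -0.0066156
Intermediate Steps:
Function('T')(E, g) = Mul(-5, Pow(g, 2)) (Function('T')(E, g) = Mul(Mul(-5, g), g) = Mul(-5, Pow(g, 2)))
P = 56 (P = Add(60, -4) = 56)
j = 14 (j = Mul(-2, Mul(-7, 1)) = Mul(-2, -7) = 14)
Mul(Add(j, P), Pow(Add(1919, Function('T')(54, -50)), -1)) = Mul(Add(14, 56), Pow(Add(1919, Mul(-5, Pow(-50, 2))), -1)) = Mul(70, Pow(Add(1919, Mul(-5, 2500)), -1)) = Mul(70, Pow(Add(1919, -12500), -1)) = Mul(70, Pow(-10581, -1)) = Mul(70, Rational(-1, 10581)) = Rational(-70, 10581)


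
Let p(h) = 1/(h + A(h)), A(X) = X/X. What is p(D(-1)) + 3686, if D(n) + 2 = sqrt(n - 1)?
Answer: (3685*I + 3686*sqrt(2))/(I + sqrt(2)) ≈ 3685.7 - 0.47141*I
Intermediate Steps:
A(X) = 1
D(n) = -2 + sqrt(-1 + n) (D(n) = -2 + sqrt(n - 1) = -2 + sqrt(-1 + n))
p(h) = 1/(1 + h) (p(h) = 1/(h + 1) = 1/(1 + h))
p(D(-1)) + 3686 = 1/(1 + (-2 + sqrt(-1 - 1))) + 3686 = 1/(1 + (-2 + sqrt(-2))) + 3686 = 1/(1 + (-2 + I*sqrt(2))) + 3686 = 1/(-1 + I*sqrt(2)) + 3686 = 3686 + 1/(-1 + I*sqrt(2))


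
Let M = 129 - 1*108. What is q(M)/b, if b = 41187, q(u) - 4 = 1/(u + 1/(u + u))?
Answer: 3574/36368121 ≈ 9.8273e-5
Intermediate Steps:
M = 21 (M = 129 - 108 = 21)
q(u) = 4 + 1/(u + 1/(2*u)) (q(u) = 4 + 1/(u + 1/(u + u)) = 4 + 1/(u + 1/(2*u)))
q(M)/b = (2*(2 + 21 + 4*21²)/(1 + 2*21²))/41187 = (2*(2 + 21 + 4*441)/(1 + 2*441))*(1/41187) = (2*(2 + 21 + 1764)/(1 + 882))*(1/41187) = (2*1787/883)*(1/41187) = (2*(1/883)*1787)*(1/41187) = (3574/883)*(1/41187) = 3574/36368121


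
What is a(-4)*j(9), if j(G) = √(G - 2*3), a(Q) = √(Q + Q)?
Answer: 2*I*√6 ≈ 4.899*I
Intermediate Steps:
a(Q) = √2*√Q (a(Q) = √(2*Q) = √2*√Q)
j(G) = √(-6 + G) (j(G) = √(G - 6) = √(-6 + G))
a(-4)*j(9) = (√2*√(-4))*√(-6 + 9) = (√2*(2*I))*√3 = (2*I*√2)*√3 = 2*I*√6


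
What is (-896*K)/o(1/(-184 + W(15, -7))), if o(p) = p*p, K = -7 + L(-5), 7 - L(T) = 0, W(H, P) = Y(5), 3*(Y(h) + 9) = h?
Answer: 0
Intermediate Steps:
Y(h) = -9 + h/3
W(H, P) = -22/3 (W(H, P) = -9 + (1/3)*5 = -9 + 5/3 = -22/3)
L(T) = 7 (L(T) = 7 - 1*0 = 7 + 0 = 7)
K = 0 (K = -7 + 7 = 0)
o(p) = p**2
(-896*K)/o(1/(-184 + W(15, -7))) = (-896*0)/((1/(-184 - 22/3))**2) = 0/((1/(-574/3))**2) = 0/((-3/574)**2) = 0/(9/329476) = 0*(329476/9) = 0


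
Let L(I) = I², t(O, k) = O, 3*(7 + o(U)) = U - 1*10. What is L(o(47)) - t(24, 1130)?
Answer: 40/9 ≈ 4.4444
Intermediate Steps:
o(U) = -31/3 + U/3 (o(U) = -7 + (U - 1*10)/3 = -7 + (U - 10)/3 = -7 + (-10 + U)/3 = -7 + (-10/3 + U/3) = -31/3 + U/3)
L(o(47)) - t(24, 1130) = (-31/3 + (⅓)*47)² - 1*24 = (-31/3 + 47/3)² - 24 = (16/3)² - 24 = 256/9 - 24 = 40/9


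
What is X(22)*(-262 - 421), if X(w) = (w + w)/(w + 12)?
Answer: -15026/17 ≈ -883.88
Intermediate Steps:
X(w) = 2*w/(12 + w) (X(w) = (2*w)/(12 + w) = 2*w/(12 + w))
X(22)*(-262 - 421) = (2*22/(12 + 22))*(-262 - 421) = (2*22/34)*(-683) = (2*22*(1/34))*(-683) = (22/17)*(-683) = -15026/17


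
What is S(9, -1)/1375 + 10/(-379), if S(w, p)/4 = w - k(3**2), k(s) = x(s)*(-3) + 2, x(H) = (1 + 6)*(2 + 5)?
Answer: 19974/47375 ≈ 0.42161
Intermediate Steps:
x(H) = 49 (x(H) = 7*7 = 49)
k(s) = -145 (k(s) = 49*(-3) + 2 = -147 + 2 = -145)
S(w, p) = 580 + 4*w (S(w, p) = 4*(w - 1*(-145)) = 4*(w + 145) = 4*(145 + w) = 580 + 4*w)
S(9, -1)/1375 + 10/(-379) = (580 + 4*9)/1375 + 10/(-379) = (580 + 36)*(1/1375) + 10*(-1/379) = 616*(1/1375) - 10/379 = 56/125 - 10/379 = 19974/47375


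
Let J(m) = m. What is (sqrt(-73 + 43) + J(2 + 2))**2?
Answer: (4 + I*sqrt(30))**2 ≈ -14.0 + 43.818*I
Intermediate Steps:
(sqrt(-73 + 43) + J(2 + 2))**2 = (sqrt(-73 + 43) + (2 + 2))**2 = (sqrt(-30) + 4)**2 = (I*sqrt(30) + 4)**2 = (4 + I*sqrt(30))**2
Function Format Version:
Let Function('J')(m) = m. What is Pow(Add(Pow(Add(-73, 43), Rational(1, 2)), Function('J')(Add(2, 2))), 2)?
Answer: Pow(Add(4, Mul(I, Pow(30, Rational(1, 2)))), 2) ≈ Add(-14.000, Mul(43.818, I))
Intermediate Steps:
Pow(Add(Pow(Add(-73, 43), Rational(1, 2)), Function('J')(Add(2, 2))), 2) = Pow(Add(Pow(Add(-73, 43), Rational(1, 2)), Add(2, 2)), 2) = Pow(Add(Pow(-30, Rational(1, 2)), 4), 2) = Pow(Add(Mul(I, Pow(30, Rational(1, 2))), 4), 2) = Pow(Add(4, Mul(I, Pow(30, Rational(1, 2)))), 2)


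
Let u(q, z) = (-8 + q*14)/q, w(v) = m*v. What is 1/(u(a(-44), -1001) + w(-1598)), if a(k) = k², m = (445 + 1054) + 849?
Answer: -242/908005781 ≈ -2.6652e-7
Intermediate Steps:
m = 2348 (m = 1499 + 849 = 2348)
w(v) = 2348*v
u(q, z) = (-8 + 14*q)/q
1/(u(a(-44), -1001) + w(-1598)) = 1/((14 - 8/((-44)²)) + 2348*(-1598)) = 1/((14 - 8/1936) - 3752104) = 1/((14 - 8*1/1936) - 3752104) = 1/((14 - 1/242) - 3752104) = 1/(3387/242 - 3752104) = 1/(-908005781/242) = -242/908005781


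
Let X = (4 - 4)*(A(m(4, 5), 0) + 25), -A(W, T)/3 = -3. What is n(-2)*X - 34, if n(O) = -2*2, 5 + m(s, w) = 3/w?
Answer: -34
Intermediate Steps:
m(s, w) = -5 + 3/w
n(O) = -4
A(W, T) = 9 (A(W, T) = -3*(-3) = 9)
X = 0 (X = (4 - 4)*(9 + 25) = 0*34 = 0)
n(-2)*X - 34 = -4*0 - 34 = 0 - 34 = -34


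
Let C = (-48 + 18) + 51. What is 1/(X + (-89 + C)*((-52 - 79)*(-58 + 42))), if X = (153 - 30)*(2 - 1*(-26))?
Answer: -1/139084 ≈ -7.1899e-6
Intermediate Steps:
C = 21 (C = -30 + 51 = 21)
X = 3444 (X = 123*(2 + 26) = 123*28 = 3444)
1/(X + (-89 + C)*((-52 - 79)*(-58 + 42))) = 1/(3444 + (-89 + 21)*((-52 - 79)*(-58 + 42))) = 1/(3444 - (-8908)*(-16)) = 1/(3444 - 68*2096) = 1/(3444 - 142528) = 1/(-139084) = -1/139084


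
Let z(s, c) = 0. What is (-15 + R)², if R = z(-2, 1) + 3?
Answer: 144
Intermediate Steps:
R = 3 (R = 0 + 3 = 3)
(-15 + R)² = (-15 + 3)² = (-12)² = 144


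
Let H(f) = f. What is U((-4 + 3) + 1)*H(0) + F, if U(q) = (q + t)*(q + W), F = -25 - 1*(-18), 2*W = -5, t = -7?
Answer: -7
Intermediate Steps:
W = -5/2 (W = (1/2)*(-5) = -5/2 ≈ -2.5000)
F = -7 (F = -25 + 18 = -7)
U(q) = (-7 + q)*(-5/2 + q) (U(q) = (q - 7)*(q - 5/2) = (-7 + q)*(-5/2 + q))
U((-4 + 3) + 1)*H(0) + F = (35/2 + ((-4 + 3) + 1)**2 - 19*((-4 + 3) + 1)/2)*0 - 7 = (35/2 + (-1 + 1)**2 - 19*(-1 + 1)/2)*0 - 7 = (35/2 + 0**2 - 19/2*0)*0 - 7 = (35/2 + 0 + 0)*0 - 7 = (35/2)*0 - 7 = 0 - 7 = -7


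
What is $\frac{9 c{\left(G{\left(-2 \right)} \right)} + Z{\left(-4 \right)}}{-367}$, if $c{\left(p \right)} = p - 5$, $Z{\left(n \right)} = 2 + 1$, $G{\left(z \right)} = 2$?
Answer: $\frac{24}{367} \approx 0.065395$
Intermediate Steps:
$Z{\left(n \right)} = 3$
$c{\left(p \right)} = -5 + p$
$\frac{9 c{\left(G{\left(-2 \right)} \right)} + Z{\left(-4 \right)}}{-367} = \frac{9 \left(-5 + 2\right) + 3}{-367} = \left(9 \left(-3\right) + 3\right) \left(- \frac{1}{367}\right) = \left(-27 + 3\right) \left(- \frac{1}{367}\right) = \left(-24\right) \left(- \frac{1}{367}\right) = \frac{24}{367}$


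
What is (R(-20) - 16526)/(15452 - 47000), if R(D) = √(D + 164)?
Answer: 8257/15774 ≈ 0.52346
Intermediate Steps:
R(D) = √(164 + D)
(R(-20) - 16526)/(15452 - 47000) = (√(164 - 20) - 16526)/(15452 - 47000) = (√144 - 16526)/(-31548) = (12 - 16526)*(-1/31548) = -16514*(-1/31548) = 8257/15774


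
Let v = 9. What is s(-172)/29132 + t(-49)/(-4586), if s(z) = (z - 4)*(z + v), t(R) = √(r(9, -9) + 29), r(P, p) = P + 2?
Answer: 7172/7283 - √10/2293 ≈ 0.98338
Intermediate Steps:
r(P, p) = 2 + P
t(R) = 2*√10 (t(R) = √((2 + 9) + 29) = √(11 + 29) = √40 = 2*√10)
s(z) = (-4 + z)*(9 + z) (s(z) = (z - 4)*(z + 9) = (-4 + z)*(9 + z))
s(-172)/29132 + t(-49)/(-4586) = (-36 + (-172)² + 5*(-172))/29132 + (2*√10)/(-4586) = (-36 + 29584 - 860)*(1/29132) + (2*√10)*(-1/4586) = 28688*(1/29132) - √10/2293 = 7172/7283 - √10/2293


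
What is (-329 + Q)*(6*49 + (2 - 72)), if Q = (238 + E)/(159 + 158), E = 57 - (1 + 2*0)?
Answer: -23295776/317 ≈ -73488.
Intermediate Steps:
E = 56 (E = 57 - (1 + 0) = 57 - 1*1 = 57 - 1 = 56)
Q = 294/317 (Q = (238 + 56)/(159 + 158) = 294/317 ≈ 0.92744)
(-329 + Q)*(6*49 + (2 - 72)) = (-329 + 294/317)*(6*49 + (2 - 72)) = -103999*(294 - 70)/317 = -103999/317*224 = -23295776/317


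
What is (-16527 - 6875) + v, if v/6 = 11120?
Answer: 43318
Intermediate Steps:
v = 66720 (v = 6*11120 = 66720)
(-16527 - 6875) + v = (-16527 - 6875) + 66720 = -23402 + 66720 = 43318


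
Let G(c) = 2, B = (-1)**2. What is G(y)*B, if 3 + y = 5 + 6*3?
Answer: 2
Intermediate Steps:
B = 1
y = 20 (y = -3 + (5 + 6*3) = -3 + (5 + 18) = -3 + 23 = 20)
G(y)*B = 2*1 = 2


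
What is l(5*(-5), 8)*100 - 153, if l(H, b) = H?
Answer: -2653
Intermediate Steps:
l(5*(-5), 8)*100 - 153 = (5*(-5))*100 - 153 = -25*100 - 153 = -2500 - 153 = -2653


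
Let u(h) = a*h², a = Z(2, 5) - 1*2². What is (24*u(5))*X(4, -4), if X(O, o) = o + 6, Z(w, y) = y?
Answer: 1200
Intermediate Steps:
a = 1 (a = 5 - 1*2² = 5 - 1*4 = 5 - 4 = 1)
X(O, o) = 6 + o
u(h) = h² (u(h) = 1*h² = h²)
(24*u(5))*X(4, -4) = (24*5²)*(6 - 4) = (24*25)*2 = 600*2 = 1200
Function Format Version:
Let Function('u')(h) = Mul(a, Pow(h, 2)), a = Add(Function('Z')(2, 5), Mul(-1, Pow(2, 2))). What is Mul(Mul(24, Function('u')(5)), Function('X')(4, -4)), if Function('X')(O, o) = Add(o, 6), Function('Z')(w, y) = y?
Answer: 1200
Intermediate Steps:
a = 1 (a = Add(5, Mul(-1, Pow(2, 2))) = Add(5, Mul(-1, 4)) = Add(5, -4) = 1)
Function('X')(O, o) = Add(6, o)
Function('u')(h) = Pow(h, 2) (Function('u')(h) = Mul(1, Pow(h, 2)) = Pow(h, 2))
Mul(Mul(24, Function('u')(5)), Function('X')(4, -4)) = Mul(Mul(24, Pow(5, 2)), Add(6, -4)) = Mul(Mul(24, 25), 2) = Mul(600, 2) = 1200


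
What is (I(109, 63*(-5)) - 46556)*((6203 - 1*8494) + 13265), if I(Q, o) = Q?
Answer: -509709378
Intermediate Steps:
(I(109, 63*(-5)) - 46556)*((6203 - 1*8494) + 13265) = (109 - 46556)*((6203 - 1*8494) + 13265) = -46447*((6203 - 8494) + 13265) = -46447*(-2291 + 13265) = -46447*10974 = -509709378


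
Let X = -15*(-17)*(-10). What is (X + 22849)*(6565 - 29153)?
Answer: -458513812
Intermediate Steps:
X = -2550 (X = 255*(-10) = -2550)
(X + 22849)*(6565 - 29153) = (-2550 + 22849)*(6565 - 29153) = 20299*(-22588) = -458513812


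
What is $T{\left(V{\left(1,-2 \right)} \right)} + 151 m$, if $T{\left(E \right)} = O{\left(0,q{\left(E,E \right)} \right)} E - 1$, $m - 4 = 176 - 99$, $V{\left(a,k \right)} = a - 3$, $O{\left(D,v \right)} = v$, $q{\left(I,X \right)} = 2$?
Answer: $12226$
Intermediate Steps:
$V{\left(a,k \right)} = -3 + a$ ($V{\left(a,k \right)} = a - 3 = -3 + a$)
$m = 81$ ($m = 4 + \left(176 - 99\right) = 4 + 77 = 81$)
$T{\left(E \right)} = -1 + 2 E$ ($T{\left(E \right)} = 2 E - 1 = -1 + 2 E$)
$T{\left(V{\left(1,-2 \right)} \right)} + 151 m = \left(-1 + 2 \left(-3 + 1\right)\right) + 151 \cdot 81 = \left(-1 + 2 \left(-2\right)\right) + 12231 = \left(-1 - 4\right) + 12231 = -5 + 12231 = 12226$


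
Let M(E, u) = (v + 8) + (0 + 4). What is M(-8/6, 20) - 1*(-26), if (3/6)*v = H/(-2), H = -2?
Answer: 40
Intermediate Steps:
v = 2 (v = 2*(-2/(-2)) = 2*(-2*(-½)) = 2*1 = 2)
M(E, u) = 14 (M(E, u) = (2 + 8) + (0 + 4) = 10 + 4 = 14)
M(-8/6, 20) - 1*(-26) = 14 - 1*(-26) = 14 + 26 = 40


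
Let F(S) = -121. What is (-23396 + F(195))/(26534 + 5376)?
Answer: -23517/31910 ≈ -0.73698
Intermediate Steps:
(-23396 + F(195))/(26534 + 5376) = (-23396 - 121)/(26534 + 5376) = -23517/31910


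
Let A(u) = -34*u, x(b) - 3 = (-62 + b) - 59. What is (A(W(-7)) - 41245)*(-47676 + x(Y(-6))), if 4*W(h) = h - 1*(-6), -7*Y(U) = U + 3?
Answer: 27591754515/14 ≈ 1.9708e+9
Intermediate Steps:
Y(U) = -3/7 - U/7 (Y(U) = -(U + 3)/7 = -(3 + U)/7 = -3/7 - U/7)
W(h) = 3/2 + h/4 (W(h) = (h - 1*(-6))/4 = (h + 6)/4 = (6 + h)/4 = 3/2 + h/4)
x(b) = -118 + b (x(b) = 3 + ((-62 + b) - 59) = 3 + (-121 + b) = -118 + b)
(A(W(-7)) - 41245)*(-47676 + x(Y(-6))) = (-34*(3/2 + (¼)*(-7)) - 41245)*(-47676 + (-118 + (-3/7 - ⅐*(-6)))) = (-34*(3/2 - 7/4) - 41245)*(-47676 + (-118 + (-3/7 + 6/7))) = (-34*(-¼) - 41245)*(-47676 + (-118 + 3/7)) = (17/2 - 41245)*(-47676 - 823/7) = -82473/2*(-334555/7) = 27591754515/14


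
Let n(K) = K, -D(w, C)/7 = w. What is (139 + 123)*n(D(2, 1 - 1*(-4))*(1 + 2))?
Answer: -11004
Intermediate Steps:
D(w, C) = -7*w
(139 + 123)*n(D(2, 1 - 1*(-4))*(1 + 2)) = (139 + 123)*((-7*2)*(1 + 2)) = 262*(-14*3) = 262*(-42) = -11004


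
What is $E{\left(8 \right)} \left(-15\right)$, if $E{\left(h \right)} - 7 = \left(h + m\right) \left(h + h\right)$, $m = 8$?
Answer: $-3945$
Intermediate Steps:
$E{\left(h \right)} = 7 + 2 h \left(8 + h\right)$ ($E{\left(h \right)} = 7 + \left(h + 8\right) \left(h + h\right) = 7 + \left(8 + h\right) 2 h = 7 + 2 h \left(8 + h\right)$)
$E{\left(8 \right)} \left(-15\right) = \left(7 + 2 \cdot 8^{2} + 16 \cdot 8\right) \left(-15\right) = \left(7 + 2 \cdot 64 + 128\right) \left(-15\right) = \left(7 + 128 + 128\right) \left(-15\right) = 263 \left(-15\right) = -3945$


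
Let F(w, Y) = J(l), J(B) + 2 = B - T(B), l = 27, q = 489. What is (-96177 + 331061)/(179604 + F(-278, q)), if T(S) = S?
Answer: 117442/89801 ≈ 1.3078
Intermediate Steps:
J(B) = -2 (J(B) = -2 + (B - B) = -2 + 0 = -2)
F(w, Y) = -2
(-96177 + 331061)/(179604 + F(-278, q)) = (-96177 + 331061)/(179604 - 2) = 234884/179602 = 234884*(1/179602) = 117442/89801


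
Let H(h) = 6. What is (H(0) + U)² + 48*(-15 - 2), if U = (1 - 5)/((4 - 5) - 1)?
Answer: -752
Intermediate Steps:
U = 2 (U = -4/(-1 - 1) = -4/(-2) = -4*(-½) = 2)
(H(0) + U)² + 48*(-15 - 2) = (6 + 2)² + 48*(-15 - 2) = 8² + 48*(-17) = 64 - 816 = -752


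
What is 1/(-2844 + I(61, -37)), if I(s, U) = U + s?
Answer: -1/2820 ≈ -0.00035461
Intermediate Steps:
1/(-2844 + I(61, -37)) = 1/(-2844 + (-37 + 61)) = 1/(-2844 + 24) = 1/(-2820) = -1/2820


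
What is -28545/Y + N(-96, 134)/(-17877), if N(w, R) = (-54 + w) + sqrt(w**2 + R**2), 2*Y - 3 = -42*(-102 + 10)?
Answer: -113335320/7681151 - 2*sqrt(6793)/17877 ≈ -14.764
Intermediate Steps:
Y = 3867/2 (Y = 3/2 + (-42*(-102 + 10))/2 = 3/2 + (-42*(-92))/2 = 3/2 + (1/2)*3864 = 3/2 + 1932 = 3867/2 ≈ 1933.5)
N(w, R) = -54 + w + sqrt(R**2 + w**2) (N(w, R) = (-54 + w) + sqrt(R**2 + w**2) = -54 + w + sqrt(R**2 + w**2))
-28545/Y + N(-96, 134)/(-17877) = -28545/3867/2 + (-54 - 96 + sqrt(134**2 + (-96)**2))/(-17877) = -28545*2/3867 + (-54 - 96 + sqrt(17956 + 9216))*(-1/17877) = -19030/1289 + (-54 - 96 + sqrt(27172))*(-1/17877) = -19030/1289 + (-54 - 96 + 2*sqrt(6793))*(-1/17877) = -19030/1289 + (-150 + 2*sqrt(6793))*(-1/17877) = -19030/1289 + (50/5959 - 2*sqrt(6793)/17877) = -113335320/7681151 - 2*sqrt(6793)/17877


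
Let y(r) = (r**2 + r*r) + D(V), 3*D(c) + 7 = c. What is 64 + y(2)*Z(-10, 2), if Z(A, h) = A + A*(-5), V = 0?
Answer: 872/3 ≈ 290.67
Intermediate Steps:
D(c) = -7/3 + c/3
Z(A, h) = -4*A (Z(A, h) = A - 5*A = -4*A)
y(r) = -7/3 + 2*r**2 (y(r) = (r**2 + r*r) + (-7/3 + (1/3)*0) = (r**2 + r**2) + (-7/3 + 0) = 2*r**2 - 7/3 = -7/3 + 2*r**2)
64 + y(2)*Z(-10, 2) = 64 + (-7/3 + 2*2**2)*(-4*(-10)) = 64 + (-7/3 + 2*4)*40 = 64 + (-7/3 + 8)*40 = 64 + (17/3)*40 = 64 + 680/3 = 872/3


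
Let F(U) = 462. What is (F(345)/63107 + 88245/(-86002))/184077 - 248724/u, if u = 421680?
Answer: -44821270268477033/75988066729626660 ≈ -0.58985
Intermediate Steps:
(F(345)/63107 + 88245/(-86002))/184077 - 248724/u = (462/63107 + 88245/(-86002))/184077 - 248724/421680 = (462*(1/63107) + 88245*(-1/86002))*(1/184077) - 248724*1/421680 = (42/5737 - 88245/86002)*(1/184077) - 2961/5020 = -502649481/493393474*1/184077 - 2961/5020 = -167549827/30274130171166 - 2961/5020 = -44821270268477033/75988066729626660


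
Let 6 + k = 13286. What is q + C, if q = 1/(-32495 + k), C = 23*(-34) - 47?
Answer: -15929236/19215 ≈ -829.00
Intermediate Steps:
k = 13280 (k = -6 + 13286 = 13280)
C = -829 (C = -782 - 47 = -829)
q = -1/19215 (q = 1/(-32495 + 13280) = 1/(-19215) = -1/19215 ≈ -5.2043e-5)
q + C = -1/19215 - 829 = -15929236/19215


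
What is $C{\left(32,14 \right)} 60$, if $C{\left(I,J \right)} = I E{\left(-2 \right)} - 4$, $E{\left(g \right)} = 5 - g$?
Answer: $13200$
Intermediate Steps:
$C{\left(I,J \right)} = -4 + 7 I$ ($C{\left(I,J \right)} = I \left(5 - -2\right) - 4 = I \left(5 + 2\right) - 4 = I 7 - 4 = 7 I - 4 = -4 + 7 I$)
$C{\left(32,14 \right)} 60 = \left(-4 + 7 \cdot 32\right) 60 = \left(-4 + 224\right) 60 = 220 \cdot 60 = 13200$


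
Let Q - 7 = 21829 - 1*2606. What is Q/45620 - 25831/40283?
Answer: -40376813/183771046 ≈ -0.21971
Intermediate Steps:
Q = 19230 (Q = 7 + (21829 - 1*2606) = 7 + (21829 - 2606) = 7 + 19223 = 19230)
Q/45620 - 25831/40283 = 19230/45620 - 25831/40283 = 19230*(1/45620) - 25831*1/40283 = 1923/4562 - 25831/40283 = -40376813/183771046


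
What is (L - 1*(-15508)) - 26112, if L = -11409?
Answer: -22013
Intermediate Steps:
(L - 1*(-15508)) - 26112 = (-11409 - 1*(-15508)) - 26112 = (-11409 + 15508) - 26112 = 4099 - 26112 = -22013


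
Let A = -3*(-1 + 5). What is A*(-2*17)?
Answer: 408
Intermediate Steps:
A = -12 (A = -3*4 = -12)
A*(-2*17) = -(-24)*17 = -12*(-34) = 408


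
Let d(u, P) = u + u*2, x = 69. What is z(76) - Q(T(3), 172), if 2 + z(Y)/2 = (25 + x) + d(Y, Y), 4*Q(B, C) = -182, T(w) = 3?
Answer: 1371/2 ≈ 685.50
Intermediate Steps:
d(u, P) = 3*u (d(u, P) = u + 2*u = 3*u)
Q(B, C) = -91/2 (Q(B, C) = (1/4)*(-182) = -91/2)
z(Y) = 184 + 6*Y (z(Y) = -4 + 2*((25 + 69) + 3*Y) = -4 + 2*(94 + 3*Y) = -4 + (188 + 6*Y) = 184 + 6*Y)
z(76) - Q(T(3), 172) = (184 + 6*76) - 1*(-91/2) = (184 + 456) + 91/2 = 640 + 91/2 = 1371/2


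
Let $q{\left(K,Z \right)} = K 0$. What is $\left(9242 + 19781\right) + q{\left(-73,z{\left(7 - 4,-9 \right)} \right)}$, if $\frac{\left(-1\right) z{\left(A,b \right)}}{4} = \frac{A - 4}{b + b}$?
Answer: $29023$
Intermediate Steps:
$z{\left(A,b \right)} = - \frac{2 \left(-4 + A\right)}{b}$ ($z{\left(A,b \right)} = - 4 \frac{A - 4}{b + b} = - 4 \frac{-4 + A}{2 b} = - \frac{2 \left(-4 + A\right)}{b}$)
$q{\left(K,Z \right)} = 0$
$\left(9242 + 19781\right) + q{\left(-73,z{\left(7 - 4,-9 \right)} \right)} = \left(9242 + 19781\right) + 0 = 29023 + 0 = 29023$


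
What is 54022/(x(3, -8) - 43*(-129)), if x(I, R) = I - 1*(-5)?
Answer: 54022/5555 ≈ 9.7249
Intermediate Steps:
x(I, R) = 5 + I (x(I, R) = I + 5 = 5 + I)
54022/(x(3, -8) - 43*(-129)) = 54022/((5 + 3) - 43*(-129)) = 54022/(8 + 5547) = 54022/5555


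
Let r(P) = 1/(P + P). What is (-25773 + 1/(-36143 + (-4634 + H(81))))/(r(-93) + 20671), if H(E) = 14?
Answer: -39081754560/31345157243 ≈ -1.2468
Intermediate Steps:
r(P) = 1/(2*P)
(-25773 + 1/(-36143 + (-4634 + H(81))))/(r(-93) + 20671) = (-25773 + 1/(-36143 + (-4634 + 14)))/((½)/(-93) + 20671) = (-25773 + 1/(-36143 - 4620))/((½)*(-1/93) + 20671) = (-25773 + 1/(-40763))/(-1/186 + 20671) = (-25773 - 1/40763)/(3844805/186) = -1050584800/40763*186/3844805 = -39081754560/31345157243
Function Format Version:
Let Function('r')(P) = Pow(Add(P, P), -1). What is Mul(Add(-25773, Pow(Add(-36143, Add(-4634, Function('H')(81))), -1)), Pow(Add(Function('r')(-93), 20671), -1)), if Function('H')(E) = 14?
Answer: Rational(-39081754560, 31345157243) ≈ -1.2468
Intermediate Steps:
Function('r')(P) = Mul(Rational(1, 2), Pow(P, -1)) (Function('r')(P) = Pow(Mul(2, P), -1) = Mul(Rational(1, 2), Pow(P, -1)))
Mul(Add(-25773, Pow(Add(-36143, Add(-4634, Function('H')(81))), -1)), Pow(Add(Function('r')(-93), 20671), -1)) = Mul(Add(-25773, Pow(Add(-36143, Add(-4634, 14)), -1)), Pow(Add(Mul(Rational(1, 2), Pow(-93, -1)), 20671), -1)) = Mul(Add(-25773, Pow(Add(-36143, -4620), -1)), Pow(Add(Mul(Rational(1, 2), Rational(-1, 93)), 20671), -1)) = Mul(Add(-25773, Pow(-40763, -1)), Pow(Add(Rational(-1, 186), 20671), -1)) = Mul(Add(-25773, Rational(-1, 40763)), Pow(Rational(3844805, 186), -1)) = Mul(Rational(-1050584800, 40763), Rational(186, 3844805)) = Rational(-39081754560, 31345157243)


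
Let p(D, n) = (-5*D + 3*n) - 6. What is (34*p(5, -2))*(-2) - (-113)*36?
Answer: 6584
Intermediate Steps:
p(D, n) = -6 - 5*D + 3*n
(34*p(5, -2))*(-2) - (-113)*36 = (34*(-6 - 5*5 + 3*(-2)))*(-2) - (-113)*36 = (34*(-6 - 25 - 6))*(-2) - 1*(-4068) = (34*(-37))*(-2) + 4068 = -1258*(-2) + 4068 = 2516 + 4068 = 6584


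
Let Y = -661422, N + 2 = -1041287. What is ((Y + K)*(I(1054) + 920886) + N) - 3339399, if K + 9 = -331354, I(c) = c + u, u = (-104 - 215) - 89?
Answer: -914887527308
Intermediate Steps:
N = -1041289 (N = -2 - 1041287 = -1041289)
u = -408 (u = -319 - 89 = -408)
I(c) = -408 + c (I(c) = c - 408 = -408 + c)
K = -331363 (K = -9 - 331354 = -331363)
((Y + K)*(I(1054) + 920886) + N) - 3339399 = ((-661422 - 331363)*((-408 + 1054) + 920886) - 1041289) - 3339399 = (-992785*(646 + 920886) - 1041289) - 3339399 = (-992785*921532 - 1041289) - 3339399 = (-914883146620 - 1041289) - 3339399 = -914884187909 - 3339399 = -914887527308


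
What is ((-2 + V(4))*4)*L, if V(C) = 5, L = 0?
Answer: 0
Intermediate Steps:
((-2 + V(4))*4)*L = ((-2 + 5)*4)*0 = (3*4)*0 = 12*0 = 0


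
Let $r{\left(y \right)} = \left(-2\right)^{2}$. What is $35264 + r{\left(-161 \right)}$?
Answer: $35268$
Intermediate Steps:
$r{\left(y \right)} = 4$
$35264 + r{\left(-161 \right)} = 35264 + 4 = 35268$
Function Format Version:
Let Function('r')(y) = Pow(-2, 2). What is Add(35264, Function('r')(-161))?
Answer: 35268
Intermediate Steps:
Function('r')(y) = 4
Add(35264, Function('r')(-161)) = Add(35264, 4) = 35268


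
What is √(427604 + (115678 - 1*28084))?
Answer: √515198 ≈ 717.77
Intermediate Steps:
√(427604 + (115678 - 1*28084)) = √(427604 + (115678 - 28084)) = √(427604 + 87594) = √515198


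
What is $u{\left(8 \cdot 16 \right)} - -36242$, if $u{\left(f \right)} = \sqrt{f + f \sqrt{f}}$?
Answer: $36242 + 8 \sqrt{2 + 16 \sqrt{2}} \approx 36282.0$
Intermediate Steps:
$u{\left(f \right)} = \sqrt{f + f^{\frac{3}{2}}}$
$u{\left(8 \cdot 16 \right)} - -36242 = \sqrt{8 \cdot 16 + \left(8 \cdot 16\right)^{\frac{3}{2}}} - -36242 = \sqrt{128 + 128^{\frac{3}{2}}} + 36242 = \sqrt{128 + 1024 \sqrt{2}} + 36242 = 36242 + \sqrt{128 + 1024 \sqrt{2}}$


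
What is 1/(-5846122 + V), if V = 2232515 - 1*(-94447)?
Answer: -1/3519160 ≈ -2.8416e-7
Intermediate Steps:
V = 2326962 (V = 2232515 + 94447 = 2326962)
1/(-5846122 + V) = 1/(-5846122 + 2326962) = 1/(-3519160) = -1/3519160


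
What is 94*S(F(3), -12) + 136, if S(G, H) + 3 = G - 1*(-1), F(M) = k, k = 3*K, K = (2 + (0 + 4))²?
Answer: 10100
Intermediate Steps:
K = 36 (K = (2 + 4)² = 6² = 36)
k = 108 (k = 3*36 = 108)
F(M) = 108
S(G, H) = -2 + G (S(G, H) = -3 + (G - 1*(-1)) = -3 + (G + 1) = -3 + (1 + G) = -2 + G)
94*S(F(3), -12) + 136 = 94*(-2 + 108) + 136 = 94*106 + 136 = 9964 + 136 = 10100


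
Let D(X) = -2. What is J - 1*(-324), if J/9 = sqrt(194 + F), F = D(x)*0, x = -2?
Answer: 324 + 9*sqrt(194) ≈ 449.36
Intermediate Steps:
F = 0 (F = -2*0 = 0)
J = 9*sqrt(194) (J = 9*sqrt(194 + 0) = 9*sqrt(194) ≈ 125.36)
J - 1*(-324) = 9*sqrt(194) - 1*(-324) = 9*sqrt(194) + 324 = 324 + 9*sqrt(194)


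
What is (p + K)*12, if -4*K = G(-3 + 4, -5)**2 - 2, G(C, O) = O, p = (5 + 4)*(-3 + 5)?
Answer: 147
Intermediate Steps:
p = 18 (p = 9*2 = 18)
K = -23/4 (K = -((-5)**2 - 2)/4 = -(25 - 2)/4 = -1/4*23 = -23/4 ≈ -5.7500)
(p + K)*12 = (18 - 23/4)*12 = (49/4)*12 = 147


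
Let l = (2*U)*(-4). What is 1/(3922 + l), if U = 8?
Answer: 1/3858 ≈ 0.00025920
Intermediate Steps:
l = -64 (l = (2*8)*(-4) = 16*(-4) = -64)
1/(3922 + l) = 1/(3922 - 64) = 1/3858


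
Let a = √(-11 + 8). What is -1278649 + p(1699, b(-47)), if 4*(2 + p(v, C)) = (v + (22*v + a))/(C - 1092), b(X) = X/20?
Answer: -27986029822/21887 - 5*I*√3/21887 ≈ -1.2787e+6 - 0.00039568*I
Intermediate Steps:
b(X) = X/20 (b(X) = X*(1/20) = X/20)
a = I*√3 (a = √(-3) = I*√3 ≈ 1.732*I)
p(v, C) = -2 + (23*v + I*√3)/(4*(-1092 + C)) (p(v, C) = -2 + ((v + (22*v + I*√3))/(C - 1092))/4 = -2 + ((23*v + I*√3)/(-1092 + C))/4 = -2 + (23*v + I*√3)/(4*(-1092 + C)))
-1278649 + p(1699, b(-47)) = -1278649 + (8736 - 2*(-47)/5 + 23*1699 + I*√3)/(4*(-1092 + (1/20)*(-47))) = -1278649 + (8736 - 8*(-47/20) + 39077 + I*√3)/(4*(-1092 - 47/20)) = -1278649 + (8736 + 94/5 + 39077 + I*√3)/(4*(-21887/20)) = -1278649 + (¼)*(-20/21887)*(239159/5 + I*√3) = -1278649 + (-239159/21887 - 5*I*√3/21887) = -27986029822/21887 - 5*I*√3/21887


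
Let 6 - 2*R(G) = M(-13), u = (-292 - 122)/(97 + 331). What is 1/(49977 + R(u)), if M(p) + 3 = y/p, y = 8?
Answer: 26/1299527 ≈ 2.0007e-5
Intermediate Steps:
u = -207/214 (u = -414/428 = -414*1/428 = -207/214 ≈ -0.96729)
M(p) = -3 + 8/p
R(G) = 125/26 (R(G) = 3 - (-3 + 8/(-13))/2 = 3 - (-3 + 8*(-1/13))/2 = 3 - (-3 - 8/13)/2 = 3 - ½*(-47/13) = 3 + 47/26 = 125/26)
1/(49977 + R(u)) = 1/(49977 + 125/26) = 1/(1299527/26) = 26/1299527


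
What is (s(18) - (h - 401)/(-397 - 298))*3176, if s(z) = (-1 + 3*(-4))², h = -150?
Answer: 371287104/695 ≈ 5.3423e+5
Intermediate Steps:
s(z) = 169 (s(z) = (-1 - 12)² = (-13)² = 169)
(s(18) - (h - 401)/(-397 - 298))*3176 = (169 - (-150 - 401)/(-397 - 298))*3176 = (169 - (-551)/(-695))*3176 = (169 - (-551)*(-1)/695)*3176 = (169 - 1*551/695)*3176 = (169 - 551/695)*3176 = (116904/695)*3176 = 371287104/695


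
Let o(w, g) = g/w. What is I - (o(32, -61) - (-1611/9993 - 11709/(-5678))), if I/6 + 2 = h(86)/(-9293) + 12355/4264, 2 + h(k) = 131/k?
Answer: 592488504867880339/64452772736489696 ≈ 9.1926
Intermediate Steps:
h(k) = -2 + 131/k
I = 4588058355/851945068 (I = -12 + 6*((-2 + 131/86)/(-9293) + 12355/4264) = -12 + 6*((-2 + 131*(1/86))*(-1/9293) + 12355*(1/4264)) = -12 + 6*((-2 + 131/86)*(-1/9293) + 12355/4264) = -12 + 6*(-41/86*(-1/9293) + 12355/4264) = -12 + 6*(41/799198 + 12355/4264) = -12 + 6*(4937133057/1703890136) = -12 + 14811399171/851945068 = 4588058355/851945068 ≈ 5.3854)
I - (o(32, -61) - (-1611/9993 - 11709/(-5678))) = 4588058355/851945068 - (-61/32 - (-1611/9993 - 11709/(-5678))) = 4588058355/851945068 - (-61*1/32 - (-1611*1/9993 - 11709*(-1/5678))) = 4588058355/851945068 - (-61/32 - (-537/3331 + 11709/5678)) = 4588058355/851945068 - (-61/32 - 1*35953593/18913418) = 4588058355/851945068 - (-61/32 - 35953593/18913418) = 4588058355/851945068 - 1*(-1152116737/302614688) = 4588058355/851945068 + 1152116737/302614688 = 592488504867880339/64452772736489696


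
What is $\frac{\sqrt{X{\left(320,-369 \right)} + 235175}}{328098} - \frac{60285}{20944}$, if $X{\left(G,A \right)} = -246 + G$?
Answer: $- \frac{60285}{20944} + \frac{7 \sqrt{4801}}{328098} \approx -2.8769$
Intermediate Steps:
$\frac{\sqrt{X{\left(320,-369 \right)} + 235175}}{328098} - \frac{60285}{20944} = \frac{\sqrt{\left(-246 + 320\right) + 235175}}{328098} - \frac{60285}{20944} = \sqrt{74 + 235175} \cdot \frac{1}{328098} - \frac{60285}{20944} = \sqrt{235249} \cdot \frac{1}{328098} - \frac{60285}{20944} = 7 \sqrt{4801} \cdot \frac{1}{328098} - \frac{60285}{20944} = \frac{7 \sqrt{4801}}{328098} - \frac{60285}{20944} = - \frac{60285}{20944} + \frac{7 \sqrt{4801}}{328098}$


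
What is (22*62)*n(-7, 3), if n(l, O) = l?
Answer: -9548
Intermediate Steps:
(22*62)*n(-7, 3) = (22*62)*(-7) = 1364*(-7) = -9548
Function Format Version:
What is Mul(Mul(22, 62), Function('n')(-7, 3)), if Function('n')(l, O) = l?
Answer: -9548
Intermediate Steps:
Mul(Mul(22, 62), Function('n')(-7, 3)) = Mul(Mul(22, 62), -7) = Mul(1364, -7) = -9548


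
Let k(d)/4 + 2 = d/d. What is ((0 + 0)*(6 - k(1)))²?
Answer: 0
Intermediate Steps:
k(d) = -4 (k(d) = -8 + 4*(d/d) = -8 + 4*1 = -8 + 4 = -4)
((0 + 0)*(6 - k(1)))² = ((0 + 0)*(6 - 1*(-4)))² = (0*(6 + 4))² = (0*10)² = 0² = 0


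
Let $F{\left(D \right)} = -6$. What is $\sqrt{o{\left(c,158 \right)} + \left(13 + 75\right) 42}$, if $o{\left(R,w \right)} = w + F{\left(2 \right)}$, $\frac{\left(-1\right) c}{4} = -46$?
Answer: $2 \sqrt{962} \approx 62.032$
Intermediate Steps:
$c = 184$ ($c = \left(-4\right) \left(-46\right) = 184$)
$o{\left(R,w \right)} = -6 + w$ ($o{\left(R,w \right)} = w - 6 = -6 + w$)
$\sqrt{o{\left(c,158 \right)} + \left(13 + 75\right) 42} = \sqrt{\left(-6 + 158\right) + \left(13 + 75\right) 42} = \sqrt{152 + 88 \cdot 42} = \sqrt{152 + 3696} = \sqrt{3848} = 2 \sqrt{962}$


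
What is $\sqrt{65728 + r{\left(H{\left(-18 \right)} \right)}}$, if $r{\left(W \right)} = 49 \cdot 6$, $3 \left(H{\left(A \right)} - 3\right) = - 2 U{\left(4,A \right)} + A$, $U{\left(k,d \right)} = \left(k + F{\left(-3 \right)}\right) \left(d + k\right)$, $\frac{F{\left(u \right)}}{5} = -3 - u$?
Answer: $\sqrt{66022} \approx 256.95$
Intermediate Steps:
$F{\left(u \right)} = -15 - 5 u$ ($F{\left(u \right)} = 5 \left(-3 - u\right) = -15 - 5 u$)
$U{\left(k,d \right)} = k \left(d + k\right)$ ($U{\left(k,d \right)} = \left(k - 0\right) \left(d + k\right) = \left(k + \left(-15 + 15\right)\right) \left(d + k\right) = \left(k + 0\right) \left(d + k\right) = k \left(d + k\right)$)
$H{\left(A \right)} = - \frac{23}{3} - \frac{7 A}{3}$ ($H{\left(A \right)} = 3 + \frac{- 2 \cdot 4 \left(A + 4\right) + A}{3} = 3 + \frac{- 2 \cdot 4 \left(4 + A\right) + A}{3} = 3 + \frac{- 2 \left(16 + 4 A\right) + A}{3} = 3 + \frac{\left(-32 - 8 A\right) + A}{3} = 3 + \frac{-32 - 7 A}{3} = 3 - \left(\frac{32}{3} + \frac{7 A}{3}\right) = - \frac{23}{3} - \frac{7 A}{3}$)
$r{\left(W \right)} = 294$
$\sqrt{65728 + r{\left(H{\left(-18 \right)} \right)}} = \sqrt{65728 + 294} = \sqrt{66022}$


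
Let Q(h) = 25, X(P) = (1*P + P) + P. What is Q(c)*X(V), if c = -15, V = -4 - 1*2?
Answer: -450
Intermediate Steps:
V = -6 (V = -4 - 2 = -6)
X(P) = 3*P (X(P) = (P + P) + P = 2*P + P = 3*P)
Q(c)*X(V) = 25*(3*(-6)) = 25*(-18) = -450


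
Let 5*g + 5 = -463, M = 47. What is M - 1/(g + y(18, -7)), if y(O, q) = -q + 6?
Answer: 18946/403 ≈ 47.012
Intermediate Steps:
g = -468/5 (g = -1 + (1/5)*(-463) = -1 - 463/5 = -468/5 ≈ -93.600)
y(O, q) = 6 - q
M - 1/(g + y(18, -7)) = 47 - 1/(-468/5 + (6 - 1*(-7))) = 47 - 1/(-468/5 + (6 + 7)) = 47 - 1/(-468/5 + 13) = 47 - 1/(-403/5) = 47 - 1*(-5/403) = 47 + 5/403 = 18946/403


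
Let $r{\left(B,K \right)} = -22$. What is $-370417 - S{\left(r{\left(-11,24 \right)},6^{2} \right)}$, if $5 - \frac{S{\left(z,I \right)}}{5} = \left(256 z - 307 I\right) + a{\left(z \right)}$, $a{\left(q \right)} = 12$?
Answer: $-453802$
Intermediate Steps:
$S{\left(z,I \right)} = -35 - 1280 z + 1535 I$ ($S{\left(z,I \right)} = 25 - 5 \left(\left(256 z - 307 I\right) + 12\right) = 25 - 5 \left(\left(- 307 I + 256 z\right) + 12\right) = 25 - 5 \left(12 - 307 I + 256 z\right) = 25 - \left(60 - 1535 I + 1280 z\right) = -35 - 1280 z + 1535 I$)
$-370417 - S{\left(r{\left(-11,24 \right)},6^{2} \right)} = -370417 - \left(-35 - -28160 + 1535 \cdot 6^{2}\right) = -370417 - \left(-35 + 28160 + 1535 \cdot 36\right) = -370417 - \left(-35 + 28160 + 55260\right) = -370417 - 83385 = -453802$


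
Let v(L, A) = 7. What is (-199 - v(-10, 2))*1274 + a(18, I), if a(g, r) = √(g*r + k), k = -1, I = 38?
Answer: -262444 + √683 ≈ -2.6242e+5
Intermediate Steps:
a(g, r) = √(-1 + g*r) (a(g, r) = √(g*r - 1) = √(-1 + g*r))
(-199 - v(-10, 2))*1274 + a(18, I) = (-199 - 1*7)*1274 + √(-1 + 18*38) = (-199 - 7)*1274 + √(-1 + 684) = -206*1274 + √683 = -262444 + √683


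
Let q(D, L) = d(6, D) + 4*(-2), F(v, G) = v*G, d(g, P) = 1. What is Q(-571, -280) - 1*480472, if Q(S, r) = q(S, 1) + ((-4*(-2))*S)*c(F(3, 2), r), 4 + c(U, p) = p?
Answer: 816833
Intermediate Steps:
F(v, G) = G*v
c(U, p) = -4 + p
q(D, L) = -7 (q(D, L) = 1 + 4*(-2) = 1 - 8 = -7)
Q(S, r) = -7 + 8*S*(-4 + r) (Q(S, r) = -7 + ((-4*(-2))*S)*(-4 + r) = -7 + (8*S)*(-4 + r) = -7 + 8*S*(-4 + r))
Q(-571, -280) - 1*480472 = (-7 + 8*(-571)*(-4 - 280)) - 1*480472 = (-7 + 8*(-571)*(-284)) - 480472 = (-7 + 1297312) - 480472 = 1297305 - 480472 = 816833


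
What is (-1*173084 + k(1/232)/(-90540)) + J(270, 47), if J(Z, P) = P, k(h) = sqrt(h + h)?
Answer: -173037 - sqrt(29)/5251320 ≈ -1.7304e+5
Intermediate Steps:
k(h) = sqrt(2)*sqrt(h) (k(h) = sqrt(2*h) = sqrt(2)*sqrt(h))
(-1*173084 + k(1/232)/(-90540)) + J(270, 47) = (-1*173084 + (sqrt(2)*sqrt(1/232))/(-90540)) + 47 = (-173084 + (sqrt(2)*sqrt(1/232))*(-1/90540)) + 47 = (-173084 + (sqrt(2)*(sqrt(58)/116))*(-1/90540)) + 47 = (-173084 + (sqrt(29)/58)*(-1/90540)) + 47 = (-173084 - sqrt(29)/5251320) + 47 = -173037 - sqrt(29)/5251320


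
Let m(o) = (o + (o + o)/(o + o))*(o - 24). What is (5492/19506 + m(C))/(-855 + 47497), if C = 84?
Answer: 24871523/227449713 ≈ 0.10935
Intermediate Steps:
m(o) = (1 + o)*(-24 + o) (m(o) = (o + (2*o)/((2*o)))*(-24 + o) = (o + (2*o)*(1/(2*o)))*(-24 + o) = (o + 1)*(-24 + o) = (1 + o)*(-24 + o))
(5492/19506 + m(C))/(-855 + 47497) = (5492/19506 + (-24 + 84² - 23*84))/(-855 + 47497) = (5492*(1/19506) + (-24 + 7056 - 1932))/46642 = (2746/9753 + 5100)*(1/46642) = (49743046/9753)*(1/46642) = 24871523/227449713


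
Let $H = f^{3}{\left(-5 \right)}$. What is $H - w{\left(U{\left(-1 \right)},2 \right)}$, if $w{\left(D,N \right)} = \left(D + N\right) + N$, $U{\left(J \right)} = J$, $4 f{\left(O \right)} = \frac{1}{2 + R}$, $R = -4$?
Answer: $- \frac{1537}{512} \approx -3.002$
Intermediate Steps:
$f{\left(O \right)} = - \frac{1}{8}$ ($f{\left(O \right)} = \frac{1}{4 \left(2 - 4\right)} = \frac{1}{4 \left(-2\right)} = \frac{1}{4} \left(- \frac{1}{2}\right) = - \frac{1}{8}$)
$w{\left(D,N \right)} = D + 2 N$
$H = - \frac{1}{512}$ ($H = \left(- \frac{1}{8}\right)^{3} = - \frac{1}{512} \approx -0.0019531$)
$H - w{\left(U{\left(-1 \right)},2 \right)} = - \frac{1}{512} - \left(-1 + 2 \cdot 2\right) = - \frac{1}{512} - \left(-1 + 4\right) = - \frac{1}{512} - 3 = - \frac{1537}{512}$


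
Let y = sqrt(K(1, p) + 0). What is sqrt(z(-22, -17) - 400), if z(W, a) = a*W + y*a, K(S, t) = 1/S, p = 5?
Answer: I*sqrt(43) ≈ 6.5574*I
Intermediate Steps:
y = 1 (y = sqrt(1/1 + 0) = sqrt(1 + 0) = sqrt(1) = 1)
z(W, a) = a + W*a (z(W, a) = a*W + 1*a = W*a + a = a + W*a)
sqrt(z(-22, -17) - 400) = sqrt(-17*(1 - 22) - 400) = sqrt(-17*(-21) - 400) = sqrt(357 - 400) = sqrt(-43) = I*sqrt(43)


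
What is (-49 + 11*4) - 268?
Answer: -273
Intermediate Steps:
(-49 + 11*4) - 268 = (-49 + 44) - 268 = -5 - 268 = -273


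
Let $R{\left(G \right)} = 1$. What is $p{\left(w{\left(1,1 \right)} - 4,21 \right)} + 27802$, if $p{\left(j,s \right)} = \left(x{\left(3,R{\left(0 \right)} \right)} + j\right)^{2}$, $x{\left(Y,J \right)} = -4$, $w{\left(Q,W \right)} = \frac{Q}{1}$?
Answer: $27851$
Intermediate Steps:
$w{\left(Q,W \right)} = Q$ ($w{\left(Q,W \right)} = Q 1 = Q$)
$p{\left(j,s \right)} = \left(-4 + j\right)^{2}$
$p{\left(w{\left(1,1 \right)} - 4,21 \right)} + 27802 = \left(-4 + \left(1 - 4\right)\right)^{2} + 27802 = \left(-4 - 3\right)^{2} + 27802 = \left(-7\right)^{2} + 27802 = 49 + 27802 = 27851$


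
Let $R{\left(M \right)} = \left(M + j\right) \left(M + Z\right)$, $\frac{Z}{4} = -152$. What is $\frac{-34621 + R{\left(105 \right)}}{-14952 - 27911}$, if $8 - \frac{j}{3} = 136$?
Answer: $- \frac{105716}{42863} \approx -2.4664$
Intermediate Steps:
$j = -384$ ($j = 24 - 408 = -384$)
$Z = -608$ ($Z = 4 \left(-152\right) = -608$)
$R{\left(M \right)} = \left(-608 + M\right) \left(-384 + M\right)$ ($R{\left(M \right)} = \left(M - 384\right) \left(M - 608\right) = \left(-384 + M\right) \left(-608 + M\right) = \left(-608 + M\right) \left(-384 + M\right)$)
$\frac{-34621 + R{\left(105 \right)}}{-14952 - 27911} = \frac{-34621 + \left(233472 + 105^{2} - 104160\right)}{-14952 - 27911} = \frac{-34621 + \left(233472 + 11025 - 104160\right)}{-42863} = \left(-34621 + 140337\right) \left(- \frac{1}{42863}\right) = 105716 \left(- \frac{1}{42863}\right) = - \frac{105716}{42863}$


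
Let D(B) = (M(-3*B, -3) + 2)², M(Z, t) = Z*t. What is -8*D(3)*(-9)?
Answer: 60552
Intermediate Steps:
D(B) = (2 + 9*B)² (D(B) = (-3*B*(-3) + 2)² = (9*B + 2)² = (2 + 9*B)²)
-8*D(3)*(-9) = -8*(2 + 9*3)²*(-9) = -8*(2 + 27)²*(-9) = -8*29²*(-9) = -8*841*(-9) = -6728*(-9) = 60552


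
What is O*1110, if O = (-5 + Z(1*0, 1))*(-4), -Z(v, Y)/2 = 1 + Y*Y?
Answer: 39960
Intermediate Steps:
Z(v, Y) = -2 - 2*Y**2 (Z(v, Y) = -2*(1 + Y*Y) = -2*(1 + Y**2) = -2 - 2*Y**2)
O = 36 (O = (-5 + (-2 - 2*1**2))*(-4) = (-5 + (-2 - 2*1))*(-4) = (-5 + (-2 - 2))*(-4) = (-5 - 4)*(-4) = -9*(-4) = 36)
O*1110 = 36*1110 = 39960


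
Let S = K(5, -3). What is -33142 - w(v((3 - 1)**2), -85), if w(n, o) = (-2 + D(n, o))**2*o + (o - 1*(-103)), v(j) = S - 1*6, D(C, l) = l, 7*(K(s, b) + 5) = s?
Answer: 610205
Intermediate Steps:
K(s, b) = -5 + s/7
S = -30/7 (S = -5 + (1/7)*5 = -5 + 5/7 = -30/7 ≈ -4.2857)
v(j) = -72/7 (v(j) = -30/7 - 1*6 = -30/7 - 6 = -72/7)
w(n, o) = 103 + o + o*(-2 + o)**2 (w(n, o) = (-2 + o)**2*o + (o - 1*(-103)) = o*(-2 + o)**2 + (o + 103) = o*(-2 + o)**2 + (103 + o) = 103 + o + o*(-2 + o)**2)
-33142 - w(v((3 - 1)**2), -85) = -33142 - (103 - 85 - 85*(-2 - 85)**2) = -33142 - (103 - 85 - 85*(-87)**2) = -33142 - (103 - 85 - 85*7569) = -33142 - (103 - 85 - 643365) = -33142 - 1*(-643347) = -33142 + 643347 = 610205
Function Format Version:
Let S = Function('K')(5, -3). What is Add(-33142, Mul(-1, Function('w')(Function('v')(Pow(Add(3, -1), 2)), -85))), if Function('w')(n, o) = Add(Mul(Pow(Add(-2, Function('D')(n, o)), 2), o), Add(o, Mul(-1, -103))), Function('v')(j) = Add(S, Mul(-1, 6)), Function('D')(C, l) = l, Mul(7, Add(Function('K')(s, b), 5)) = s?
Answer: 610205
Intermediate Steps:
Function('K')(s, b) = Add(-5, Mul(Rational(1, 7), s))
S = Rational(-30, 7) (S = Add(-5, Mul(Rational(1, 7), 5)) = Add(-5, Rational(5, 7)) = Rational(-30, 7) ≈ -4.2857)
Function('v')(j) = Rational(-72, 7) (Function('v')(j) = Add(Rational(-30, 7), Mul(-1, 6)) = Add(Rational(-30, 7), -6) = Rational(-72, 7))
Function('w')(n, o) = Add(103, o, Mul(o, Pow(Add(-2, o), 2))) (Function('w')(n, o) = Add(Mul(Pow(Add(-2, o), 2), o), Add(o, Mul(-1, -103))) = Add(Mul(o, Pow(Add(-2, o), 2)), Add(o, 103)) = Add(Mul(o, Pow(Add(-2, o), 2)), Add(103, o)) = Add(103, o, Mul(o, Pow(Add(-2, o), 2))))
Add(-33142, Mul(-1, Function('w')(Function('v')(Pow(Add(3, -1), 2)), -85))) = Add(-33142, Mul(-1, Add(103, -85, Mul(-85, Pow(Add(-2, -85), 2))))) = Add(-33142, Mul(-1, Add(103, -85, Mul(-85, Pow(-87, 2))))) = Add(-33142, Mul(-1, Add(103, -85, Mul(-85, 7569)))) = Add(-33142, Mul(-1, Add(103, -85, -643365))) = Add(-33142, Mul(-1, -643347)) = Add(-33142, 643347) = 610205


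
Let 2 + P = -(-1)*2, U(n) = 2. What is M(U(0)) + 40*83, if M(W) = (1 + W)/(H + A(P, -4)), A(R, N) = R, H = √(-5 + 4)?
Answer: 3320 - 3*I ≈ 3320.0 - 3.0*I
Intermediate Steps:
P = 0 (P = -2 - (-1)*2 = -2 - 1*(-2) = -2 + 2 = 0)
H = I (H = √(-1) = I ≈ 1.0*I)
M(W) = -I*(1 + W) (M(W) = (1 + W)/(I + 0) = (1 + W)/I = (1 + W)*(-I) = -I*(1 + W))
M(U(0)) + 40*83 = I*(-1 - 1*2) + 40*83 = I*(-1 - 2) + 3320 = I*(-3) + 3320 = -3*I + 3320 = 3320 - 3*I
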